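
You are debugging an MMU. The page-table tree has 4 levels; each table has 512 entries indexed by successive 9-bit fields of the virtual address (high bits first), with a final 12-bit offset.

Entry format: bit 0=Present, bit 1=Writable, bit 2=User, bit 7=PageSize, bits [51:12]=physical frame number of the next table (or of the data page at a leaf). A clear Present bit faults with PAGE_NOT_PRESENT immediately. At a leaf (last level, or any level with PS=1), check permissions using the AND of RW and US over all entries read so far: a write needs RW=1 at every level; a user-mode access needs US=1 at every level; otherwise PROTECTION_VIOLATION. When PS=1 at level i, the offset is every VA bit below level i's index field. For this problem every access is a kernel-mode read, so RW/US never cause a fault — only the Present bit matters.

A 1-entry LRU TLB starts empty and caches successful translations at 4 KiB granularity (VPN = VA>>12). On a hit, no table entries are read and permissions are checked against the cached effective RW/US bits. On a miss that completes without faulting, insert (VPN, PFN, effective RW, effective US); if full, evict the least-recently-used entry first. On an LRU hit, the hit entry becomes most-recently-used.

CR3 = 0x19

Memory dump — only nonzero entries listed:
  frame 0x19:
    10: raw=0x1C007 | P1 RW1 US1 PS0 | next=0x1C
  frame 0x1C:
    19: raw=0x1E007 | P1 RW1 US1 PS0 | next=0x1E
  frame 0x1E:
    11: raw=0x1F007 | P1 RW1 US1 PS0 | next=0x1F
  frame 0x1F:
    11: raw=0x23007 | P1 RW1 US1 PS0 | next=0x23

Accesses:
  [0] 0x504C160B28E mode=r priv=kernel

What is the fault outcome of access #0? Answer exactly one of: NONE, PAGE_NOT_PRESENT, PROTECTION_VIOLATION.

Trace:
#0 VA=0x504C160B28E (r,kernel):
  L0 @0x19[10] → 0x1C007  P=1,RW=1,US=1,PS=0
  L1 @0x1C[19] → 0x1E007  P=1,RW=1,US=1,PS=0
  L2 @0x1E[11] → 0x1F007  P=1,RW=1,US=1,PS=0
  L3 @0x1F[11] → 0x23007  P=1,RW=1,US=1,PS=0
  → PA=0x2328E  (4 entries read)

Access #0 fault: NONE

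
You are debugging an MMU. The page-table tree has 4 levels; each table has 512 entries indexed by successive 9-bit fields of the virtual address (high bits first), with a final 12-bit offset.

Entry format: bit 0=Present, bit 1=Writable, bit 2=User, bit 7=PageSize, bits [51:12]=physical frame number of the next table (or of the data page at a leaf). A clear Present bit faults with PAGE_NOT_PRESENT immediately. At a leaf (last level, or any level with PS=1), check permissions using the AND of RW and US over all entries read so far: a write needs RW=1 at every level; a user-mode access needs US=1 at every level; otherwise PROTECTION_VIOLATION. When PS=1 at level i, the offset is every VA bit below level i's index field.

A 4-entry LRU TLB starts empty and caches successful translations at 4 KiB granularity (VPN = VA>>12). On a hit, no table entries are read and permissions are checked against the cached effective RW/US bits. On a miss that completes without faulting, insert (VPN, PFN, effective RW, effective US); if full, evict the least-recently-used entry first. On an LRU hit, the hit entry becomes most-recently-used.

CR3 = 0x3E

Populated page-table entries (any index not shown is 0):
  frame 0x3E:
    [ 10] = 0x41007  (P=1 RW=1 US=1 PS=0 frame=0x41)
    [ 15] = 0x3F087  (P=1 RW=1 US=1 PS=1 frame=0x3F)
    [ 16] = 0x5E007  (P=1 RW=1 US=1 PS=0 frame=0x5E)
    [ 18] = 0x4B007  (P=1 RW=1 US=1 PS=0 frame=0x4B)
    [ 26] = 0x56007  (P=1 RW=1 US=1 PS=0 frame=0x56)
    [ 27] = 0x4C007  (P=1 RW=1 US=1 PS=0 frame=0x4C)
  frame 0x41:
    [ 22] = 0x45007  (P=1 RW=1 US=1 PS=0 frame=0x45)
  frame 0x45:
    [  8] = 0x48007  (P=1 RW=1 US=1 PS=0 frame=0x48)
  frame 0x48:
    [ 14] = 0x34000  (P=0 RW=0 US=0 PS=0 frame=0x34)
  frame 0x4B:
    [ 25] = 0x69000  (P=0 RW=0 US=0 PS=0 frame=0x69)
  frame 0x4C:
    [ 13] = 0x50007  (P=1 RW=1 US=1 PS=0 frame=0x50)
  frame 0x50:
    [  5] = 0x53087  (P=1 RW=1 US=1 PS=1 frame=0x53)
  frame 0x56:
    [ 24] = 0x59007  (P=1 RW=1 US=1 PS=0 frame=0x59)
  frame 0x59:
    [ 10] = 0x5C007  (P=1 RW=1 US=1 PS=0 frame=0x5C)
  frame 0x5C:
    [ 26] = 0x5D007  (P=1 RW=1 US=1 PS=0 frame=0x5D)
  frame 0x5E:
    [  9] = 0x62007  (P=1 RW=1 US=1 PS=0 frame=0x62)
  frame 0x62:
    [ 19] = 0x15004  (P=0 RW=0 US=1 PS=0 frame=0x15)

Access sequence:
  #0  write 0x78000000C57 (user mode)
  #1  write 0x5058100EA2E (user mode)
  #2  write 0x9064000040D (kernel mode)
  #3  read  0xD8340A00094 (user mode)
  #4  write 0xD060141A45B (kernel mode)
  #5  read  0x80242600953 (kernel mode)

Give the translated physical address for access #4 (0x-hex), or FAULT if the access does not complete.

Trace:
#0 VA=0x78000000C57 (w,user):
  L0: frame=0x3E idx=15 entry=0x3F087 [P=1 RW=1 US=1 PS=1]
  ⇒ phys 0x3FC57 (huge @L0)  [1 reads]
#1 VA=0x5058100EA2E (w,user):
  L0: frame=0x3E idx=10 entry=0x41007 [P=1 RW=1 US=1 PS=0]
  L1: frame=0x41 idx=22 entry=0x45007 [P=1 RW=1 US=1 PS=0]
  L2: frame=0x45 idx=8 entry=0x48007 [P=1 RW=1 US=1 PS=0]
  L3: frame=0x48 idx=14 entry=0x34000 [P=0 RW=0 US=0 PS=0]
  ⇒ fault: PAGE_NOT_PRESENT  — 4 lookups
#2 VA=0x9064000040D (w,kernel):
  L0: frame=0x3E idx=18 entry=0x4B007 [P=1 RW=1 US=1 PS=0]
  L1: frame=0x4B idx=25 entry=0x69000 [P=0 RW=0 US=0 PS=0]
  ⇒ fault: PAGE_NOT_PRESENT  — 2 lookups
#3 VA=0xD8340A00094 (r,user):
  L0: frame=0x3E idx=27 entry=0x4C007 [P=1 RW=1 US=1 PS=0]
  L1: frame=0x4C idx=13 entry=0x50007 [P=1 RW=1 US=1 PS=0]
  L2: frame=0x50 idx=5 entry=0x53087 [P=1 RW=1 US=1 PS=1]
  ⇒ phys 0x53094 (huge @L2)  [3 reads]
#4 VA=0xD060141A45B (w,kernel):
  L0: frame=0x3E idx=26 entry=0x56007 [P=1 RW=1 US=1 PS=0]
  L1: frame=0x56 idx=24 entry=0x59007 [P=1 RW=1 US=1 PS=0]
  L2: frame=0x59 idx=10 entry=0x5C007 [P=1 RW=1 US=1 PS=0]
  L3: frame=0x5C idx=26 entry=0x5D007 [P=1 RW=1 US=1 PS=0]
  ⇒ phys 0x5D45B  [4 reads]
#5 VA=0x80242600953 (r,kernel):
  L0: frame=0x3E idx=16 entry=0x5E007 [P=1 RW=1 US=1 PS=0]
  L1: frame=0x5E idx=9 entry=0x62007 [P=1 RW=1 US=1 PS=0]
  L2: frame=0x62 idx=19 entry=0x15004 [P=0 RW=0 US=1 PS=0]
  ⇒ fault: PAGE_NOT_PRESENT  — 3 lookups

Access #4 PA: 0x5D45B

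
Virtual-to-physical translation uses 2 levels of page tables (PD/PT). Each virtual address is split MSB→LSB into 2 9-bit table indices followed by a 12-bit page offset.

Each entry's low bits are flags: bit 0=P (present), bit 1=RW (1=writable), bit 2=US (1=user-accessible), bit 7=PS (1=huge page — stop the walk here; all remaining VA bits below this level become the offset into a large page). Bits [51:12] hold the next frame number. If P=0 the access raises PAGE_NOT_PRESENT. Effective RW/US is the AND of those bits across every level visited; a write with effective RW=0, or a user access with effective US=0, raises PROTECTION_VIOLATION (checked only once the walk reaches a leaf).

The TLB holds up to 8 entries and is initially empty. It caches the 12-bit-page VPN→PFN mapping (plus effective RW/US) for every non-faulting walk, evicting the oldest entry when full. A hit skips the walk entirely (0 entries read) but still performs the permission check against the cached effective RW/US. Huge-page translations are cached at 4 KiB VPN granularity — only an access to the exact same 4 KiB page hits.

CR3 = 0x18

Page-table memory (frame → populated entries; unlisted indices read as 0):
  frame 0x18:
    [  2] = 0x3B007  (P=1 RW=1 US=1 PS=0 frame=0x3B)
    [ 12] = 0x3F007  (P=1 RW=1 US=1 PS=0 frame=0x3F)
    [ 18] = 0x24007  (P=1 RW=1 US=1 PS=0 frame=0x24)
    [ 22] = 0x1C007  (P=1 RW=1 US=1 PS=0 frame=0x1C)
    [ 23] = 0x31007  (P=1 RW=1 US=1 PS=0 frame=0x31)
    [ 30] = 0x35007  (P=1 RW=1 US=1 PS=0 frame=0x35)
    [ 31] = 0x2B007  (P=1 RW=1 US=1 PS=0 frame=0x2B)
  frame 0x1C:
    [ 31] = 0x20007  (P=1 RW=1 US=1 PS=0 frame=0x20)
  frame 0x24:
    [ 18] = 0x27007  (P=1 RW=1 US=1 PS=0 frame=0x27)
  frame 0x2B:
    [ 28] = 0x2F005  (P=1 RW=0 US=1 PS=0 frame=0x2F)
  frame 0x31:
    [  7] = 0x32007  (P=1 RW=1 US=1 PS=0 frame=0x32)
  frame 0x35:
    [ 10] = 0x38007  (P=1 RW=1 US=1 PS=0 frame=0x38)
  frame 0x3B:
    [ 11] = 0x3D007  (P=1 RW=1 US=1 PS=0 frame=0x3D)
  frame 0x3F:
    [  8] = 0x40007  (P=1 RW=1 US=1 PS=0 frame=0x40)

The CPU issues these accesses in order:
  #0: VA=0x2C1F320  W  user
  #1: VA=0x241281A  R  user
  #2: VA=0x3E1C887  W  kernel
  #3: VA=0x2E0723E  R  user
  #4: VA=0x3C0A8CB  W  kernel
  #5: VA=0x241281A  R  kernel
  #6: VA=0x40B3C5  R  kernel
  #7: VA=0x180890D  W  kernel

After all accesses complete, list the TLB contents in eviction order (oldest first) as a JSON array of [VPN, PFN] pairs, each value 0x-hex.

Per-access translation:
#0 VA=0x2C1F320 (w,user):
  L0: frame=0x18 idx=22 entry=0x1C007 [P=1 RW=1 US=1 PS=0]
  L1: frame=0x1C idx=31 entry=0x20007 [P=1 RW=1 US=1 PS=0]
  → PA=0x20320  (2 entries read)
#1 VA=0x241281A (r,user):
  L0: frame=0x18 idx=18 entry=0x24007 [P=1 RW=1 US=1 PS=0]
  L1: frame=0x24 idx=18 entry=0x27007 [P=1 RW=1 US=1 PS=0]
  → PA=0x2781A  (2 entries read)
#2 VA=0x3E1C887 (w,kernel):
  L0: frame=0x18 idx=31 entry=0x2B007 [P=1 RW=1 US=1 PS=0]
  L1: frame=0x2B idx=28 entry=0x2F005 [P=1 RW=0 US=1 PS=0]
  ✗ PROTECTION_VIOLATION  [2 reads]
#3 VA=0x2E0723E (r,user):
  L0: frame=0x18 idx=23 entry=0x31007 [P=1 RW=1 US=1 PS=0]
  L1: frame=0x31 idx=7 entry=0x32007 [P=1 RW=1 US=1 PS=0]
  → PA=0x3223E  (2 entries read)
#4 VA=0x3C0A8CB (w,kernel):
  L0: frame=0x18 idx=30 entry=0x35007 [P=1 RW=1 US=1 PS=0]
  L1: frame=0x35 idx=10 entry=0x38007 [P=1 RW=1 US=1 PS=0]
  → PA=0x388CB  (2 entries read)
#5 VA=0x241281A (r,kernel):
  TLB hit vpn=0x2412 → PA=0x2781A
#6 VA=0x40B3C5 (r,kernel):
  L0: frame=0x18 idx=2 entry=0x3B007 [P=1 RW=1 US=1 PS=0]
  L1: frame=0x3B idx=11 entry=0x3D007 [P=1 RW=1 US=1 PS=0]
  → PA=0x3D3C5  (2 entries read)
#7 VA=0x180890D (w,kernel):
  L0: frame=0x18 idx=12 entry=0x3F007 [P=1 RW=1 US=1 PS=0]
  L1: frame=0x3F idx=8 entry=0x40007 [P=1 RW=1 US=1 PS=0]
  → PA=0x4090D  (2 entries read)

TLB: [["0x2C1F", "0x20"], ["0x2412", "0x27"], ["0x2E07", "0x32"], ["0x3C0A", "0x38"], ["0x40B", "0x3D"], ["0x1808", "0x40"]]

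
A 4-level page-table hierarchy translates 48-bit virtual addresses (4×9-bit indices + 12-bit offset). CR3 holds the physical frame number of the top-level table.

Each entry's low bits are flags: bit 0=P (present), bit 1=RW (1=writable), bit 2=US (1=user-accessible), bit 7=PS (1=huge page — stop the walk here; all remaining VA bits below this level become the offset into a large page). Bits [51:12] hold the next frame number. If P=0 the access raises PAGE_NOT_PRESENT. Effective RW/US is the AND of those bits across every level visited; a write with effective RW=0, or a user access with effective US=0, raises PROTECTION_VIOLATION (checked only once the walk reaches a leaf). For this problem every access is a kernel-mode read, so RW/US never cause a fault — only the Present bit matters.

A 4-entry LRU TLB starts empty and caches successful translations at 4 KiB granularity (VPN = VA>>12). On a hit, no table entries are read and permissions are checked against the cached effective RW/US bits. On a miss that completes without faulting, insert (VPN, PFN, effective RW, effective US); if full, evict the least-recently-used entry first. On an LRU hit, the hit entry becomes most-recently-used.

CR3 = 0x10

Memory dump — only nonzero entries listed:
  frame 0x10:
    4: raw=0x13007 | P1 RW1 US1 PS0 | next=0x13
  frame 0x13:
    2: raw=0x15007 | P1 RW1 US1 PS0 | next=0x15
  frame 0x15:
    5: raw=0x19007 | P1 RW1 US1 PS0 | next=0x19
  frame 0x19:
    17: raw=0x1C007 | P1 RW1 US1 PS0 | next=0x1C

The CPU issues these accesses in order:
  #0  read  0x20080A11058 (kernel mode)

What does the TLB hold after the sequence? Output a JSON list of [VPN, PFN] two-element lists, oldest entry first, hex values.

Per-access translation:
#0 VA=0x20080A11058 (r,kernel):
  L0: frame=0x10 idx=4 entry=0x13007 [P=1 RW=1 US=1 PS=0]
  L1: frame=0x13 idx=2 entry=0x15007 [P=1 RW=1 US=1 PS=0]
  L2: frame=0x15 idx=5 entry=0x19007 [P=1 RW=1 US=1 PS=0]
  L3: frame=0x19 idx=17 entry=0x1C007 [P=1 RW=1 US=1 PS=0]
  ⇒ phys 0x1C058  [4 reads]

TLB: [["0x20080A11", "0x1C"]]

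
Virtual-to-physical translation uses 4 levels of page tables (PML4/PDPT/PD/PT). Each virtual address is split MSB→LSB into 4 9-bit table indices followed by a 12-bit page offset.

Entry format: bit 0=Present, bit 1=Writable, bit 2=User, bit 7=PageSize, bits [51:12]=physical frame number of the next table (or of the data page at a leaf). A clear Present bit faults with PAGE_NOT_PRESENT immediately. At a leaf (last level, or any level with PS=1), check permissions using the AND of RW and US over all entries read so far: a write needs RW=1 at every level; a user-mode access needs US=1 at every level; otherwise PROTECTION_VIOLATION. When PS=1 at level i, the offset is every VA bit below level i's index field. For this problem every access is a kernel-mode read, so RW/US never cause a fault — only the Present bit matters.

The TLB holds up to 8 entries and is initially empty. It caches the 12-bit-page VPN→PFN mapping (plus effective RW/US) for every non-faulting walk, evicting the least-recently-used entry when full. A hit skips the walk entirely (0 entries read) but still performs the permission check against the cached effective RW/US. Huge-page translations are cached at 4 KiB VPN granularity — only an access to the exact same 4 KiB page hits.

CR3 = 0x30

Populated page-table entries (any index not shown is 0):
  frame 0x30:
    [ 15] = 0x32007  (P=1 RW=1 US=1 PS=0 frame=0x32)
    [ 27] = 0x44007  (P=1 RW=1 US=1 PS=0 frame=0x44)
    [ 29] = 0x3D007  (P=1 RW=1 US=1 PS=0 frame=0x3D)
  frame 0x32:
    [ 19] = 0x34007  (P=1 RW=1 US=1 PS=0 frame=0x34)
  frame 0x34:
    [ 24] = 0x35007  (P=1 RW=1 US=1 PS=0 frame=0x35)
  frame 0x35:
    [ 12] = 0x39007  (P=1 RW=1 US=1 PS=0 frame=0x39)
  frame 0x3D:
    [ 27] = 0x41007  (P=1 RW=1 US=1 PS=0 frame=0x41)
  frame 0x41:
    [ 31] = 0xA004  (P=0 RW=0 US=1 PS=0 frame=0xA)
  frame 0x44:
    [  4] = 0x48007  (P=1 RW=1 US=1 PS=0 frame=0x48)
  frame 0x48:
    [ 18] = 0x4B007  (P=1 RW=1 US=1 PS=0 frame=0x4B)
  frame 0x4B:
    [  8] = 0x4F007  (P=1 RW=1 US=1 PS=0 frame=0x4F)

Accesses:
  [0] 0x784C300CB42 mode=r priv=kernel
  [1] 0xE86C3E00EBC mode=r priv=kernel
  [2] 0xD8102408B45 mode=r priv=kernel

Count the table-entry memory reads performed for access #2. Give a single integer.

Trace:
#0 VA=0x784C300CB42 (r,kernel):
  L0: frame=0x30 idx=15 entry=0x32007 [P=1 RW=1 US=1 PS=0]
  L1: frame=0x32 idx=19 entry=0x34007 [P=1 RW=1 US=1 PS=0]
  L2: frame=0x34 idx=24 entry=0x35007 [P=1 RW=1 US=1 PS=0]
  L3: frame=0x35 idx=12 entry=0x39007 [P=1 RW=1 US=1 PS=0]
  ⇒ phys 0x39B42  [4 reads]
#1 VA=0xE86C3E00EBC (r,kernel):
  L0: frame=0x30 idx=29 entry=0x3D007 [P=1 RW=1 US=1 PS=0]
  L1: frame=0x3D idx=27 entry=0x41007 [P=1 RW=1 US=1 PS=0]
  L2: frame=0x41 idx=31 entry=0xA004 [P=0 RW=0 US=1 PS=0]
  ⇒ fault: PAGE_NOT_PRESENT  — 3 lookups
#2 VA=0xD8102408B45 (r,kernel):
  L0: frame=0x30 idx=27 entry=0x44007 [P=1 RW=1 US=1 PS=0]
  L1: frame=0x44 idx=4 entry=0x48007 [P=1 RW=1 US=1 PS=0]
  L2: frame=0x48 idx=18 entry=0x4B007 [P=1 RW=1 US=1 PS=0]
  L3: frame=0x4B idx=8 entry=0x4F007 [P=1 RW=1 US=1 PS=0]
  ⇒ phys 0x4FB45  [4 reads]

Entries read for #2: 4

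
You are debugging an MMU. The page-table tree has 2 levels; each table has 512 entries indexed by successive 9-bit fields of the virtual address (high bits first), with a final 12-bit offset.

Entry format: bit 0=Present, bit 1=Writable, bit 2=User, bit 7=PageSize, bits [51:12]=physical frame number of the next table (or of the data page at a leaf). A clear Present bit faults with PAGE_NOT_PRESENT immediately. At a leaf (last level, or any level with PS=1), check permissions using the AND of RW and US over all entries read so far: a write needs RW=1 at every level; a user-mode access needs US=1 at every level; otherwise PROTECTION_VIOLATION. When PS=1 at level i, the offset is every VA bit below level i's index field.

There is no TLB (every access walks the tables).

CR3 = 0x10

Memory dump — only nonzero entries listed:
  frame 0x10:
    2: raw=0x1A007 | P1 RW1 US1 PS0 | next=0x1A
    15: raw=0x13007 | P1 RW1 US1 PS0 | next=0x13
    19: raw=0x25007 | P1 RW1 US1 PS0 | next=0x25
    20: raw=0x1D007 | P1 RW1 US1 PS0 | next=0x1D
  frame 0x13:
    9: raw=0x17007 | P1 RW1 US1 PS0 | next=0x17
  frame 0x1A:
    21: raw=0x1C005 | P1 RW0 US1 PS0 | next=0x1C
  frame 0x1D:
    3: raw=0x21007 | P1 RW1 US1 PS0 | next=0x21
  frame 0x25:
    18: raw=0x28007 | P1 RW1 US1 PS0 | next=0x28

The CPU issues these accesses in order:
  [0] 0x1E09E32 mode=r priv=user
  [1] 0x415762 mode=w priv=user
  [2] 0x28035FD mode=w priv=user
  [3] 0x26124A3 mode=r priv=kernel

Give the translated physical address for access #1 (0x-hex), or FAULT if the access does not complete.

Walk each access:
#0 VA=0x1E09E32 (r,user):
  lvl0: tbl 0x10, slot 15 ⇒ 0x13007 (P1/RW1/US1/PS0)
  lvl1: tbl 0x13, slot 9 ⇒ 0x17007 (P1/RW1/US1/PS0)
  ✓ 0x17E32  — 2 lookups
#1 VA=0x415762 (w,user):
  lvl0: tbl 0x10, slot 2 ⇒ 0x1A007 (P1/RW1/US1/PS0)
  lvl1: tbl 0x1A, slot 21 ⇒ 0x1C005 (P1/RW0/US1/PS0)
  → PROTECTION_VIOLATION  (2 entries read)
#2 VA=0x28035FD (w,user):
  lvl0: tbl 0x10, slot 20 ⇒ 0x1D007 (P1/RW1/US1/PS0)
  lvl1: tbl 0x1D, slot 3 ⇒ 0x21007 (P1/RW1/US1/PS0)
  ✓ 0x215FD  — 2 lookups
#3 VA=0x26124A3 (r,kernel):
  lvl0: tbl 0x10, slot 19 ⇒ 0x25007 (P1/RW1/US1/PS0)
  lvl1: tbl 0x25, slot 18 ⇒ 0x28007 (P1/RW1/US1/PS0)
  ✓ 0x284A3  — 2 lookups

Access #1 PA: FAULT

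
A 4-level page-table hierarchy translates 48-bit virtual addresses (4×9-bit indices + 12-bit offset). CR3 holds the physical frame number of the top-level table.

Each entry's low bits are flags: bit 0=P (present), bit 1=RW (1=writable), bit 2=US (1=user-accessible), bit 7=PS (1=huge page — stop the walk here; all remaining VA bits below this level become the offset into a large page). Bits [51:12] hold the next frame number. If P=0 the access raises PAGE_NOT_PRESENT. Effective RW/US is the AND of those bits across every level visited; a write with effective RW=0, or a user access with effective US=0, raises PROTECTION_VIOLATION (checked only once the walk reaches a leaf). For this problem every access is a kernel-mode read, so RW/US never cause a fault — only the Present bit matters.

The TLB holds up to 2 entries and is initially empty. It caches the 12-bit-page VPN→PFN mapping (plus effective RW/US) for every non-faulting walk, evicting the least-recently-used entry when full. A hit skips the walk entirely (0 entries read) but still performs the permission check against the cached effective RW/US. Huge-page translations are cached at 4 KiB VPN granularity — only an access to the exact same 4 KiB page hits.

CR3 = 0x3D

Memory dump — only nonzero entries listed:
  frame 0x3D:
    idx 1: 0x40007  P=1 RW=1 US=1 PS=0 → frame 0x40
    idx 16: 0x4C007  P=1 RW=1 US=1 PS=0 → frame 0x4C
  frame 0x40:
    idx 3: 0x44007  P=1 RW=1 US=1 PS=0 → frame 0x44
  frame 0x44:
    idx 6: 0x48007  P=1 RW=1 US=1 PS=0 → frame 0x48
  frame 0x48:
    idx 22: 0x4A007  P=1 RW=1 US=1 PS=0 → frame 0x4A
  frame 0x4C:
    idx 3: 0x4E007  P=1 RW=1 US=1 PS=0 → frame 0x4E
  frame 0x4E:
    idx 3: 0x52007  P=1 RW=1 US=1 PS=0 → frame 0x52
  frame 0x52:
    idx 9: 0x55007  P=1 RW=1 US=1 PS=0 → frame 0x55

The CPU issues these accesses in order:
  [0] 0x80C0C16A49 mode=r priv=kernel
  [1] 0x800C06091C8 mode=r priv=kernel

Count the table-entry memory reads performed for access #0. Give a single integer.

Walk each access:
#0 VA=0x80C0C16A49 (r,kernel):
  lvl0: tbl 0x3D, slot 1 ⇒ 0x40007 (P1/RW1/US1/PS0)
  lvl1: tbl 0x40, slot 3 ⇒ 0x44007 (P1/RW1/US1/PS0)
  lvl2: tbl 0x44, slot 6 ⇒ 0x48007 (P1/RW1/US1/PS0)
  lvl3: tbl 0x48, slot 22 ⇒ 0x4A007 (P1/RW1/US1/PS0)
  → PA=0x4AA49  (4 entries read)
#1 VA=0x800C06091C8 (r,kernel):
  lvl0: tbl 0x3D, slot 16 ⇒ 0x4C007 (P1/RW1/US1/PS0)
  lvl1: tbl 0x4C, slot 3 ⇒ 0x4E007 (P1/RW1/US1/PS0)
  lvl2: tbl 0x4E, slot 3 ⇒ 0x52007 (P1/RW1/US1/PS0)
  lvl3: tbl 0x52, slot 9 ⇒ 0x55007 (P1/RW1/US1/PS0)
  → PA=0x551C8  (4 entries read)

Entries read for #0: 4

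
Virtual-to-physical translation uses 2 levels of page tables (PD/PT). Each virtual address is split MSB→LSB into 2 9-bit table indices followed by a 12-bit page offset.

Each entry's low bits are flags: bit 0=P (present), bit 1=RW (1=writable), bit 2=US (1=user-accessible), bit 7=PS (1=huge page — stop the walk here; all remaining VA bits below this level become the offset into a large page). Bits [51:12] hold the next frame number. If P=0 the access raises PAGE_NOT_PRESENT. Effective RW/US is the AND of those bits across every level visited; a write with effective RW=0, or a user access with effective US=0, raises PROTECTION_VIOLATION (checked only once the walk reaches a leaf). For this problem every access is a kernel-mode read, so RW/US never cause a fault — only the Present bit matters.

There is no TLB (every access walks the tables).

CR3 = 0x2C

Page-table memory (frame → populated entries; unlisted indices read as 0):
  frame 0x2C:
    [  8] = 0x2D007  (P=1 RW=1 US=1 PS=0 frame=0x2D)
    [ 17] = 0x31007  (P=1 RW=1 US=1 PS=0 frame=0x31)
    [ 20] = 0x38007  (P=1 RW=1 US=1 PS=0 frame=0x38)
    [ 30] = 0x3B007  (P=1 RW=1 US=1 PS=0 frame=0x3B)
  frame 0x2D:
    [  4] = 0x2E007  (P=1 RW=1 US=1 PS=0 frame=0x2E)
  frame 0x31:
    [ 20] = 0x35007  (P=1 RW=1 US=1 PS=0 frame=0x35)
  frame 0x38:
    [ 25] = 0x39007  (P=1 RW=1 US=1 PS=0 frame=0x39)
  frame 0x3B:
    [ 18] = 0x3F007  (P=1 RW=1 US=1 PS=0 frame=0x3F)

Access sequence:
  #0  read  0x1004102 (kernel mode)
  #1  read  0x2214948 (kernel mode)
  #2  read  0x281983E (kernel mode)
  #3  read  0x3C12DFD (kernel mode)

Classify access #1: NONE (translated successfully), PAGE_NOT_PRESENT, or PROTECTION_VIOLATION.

Walk each access:
#0 VA=0x1004102 (r,kernel):
  L0 @0x2C[8] → 0x2D007  P=1,RW=1,US=1,PS=0
  L1 @0x2D[4] → 0x2E007  P=1,RW=1,US=1,PS=0
  ⇒ phys 0x2E102  [2 reads]
#1 VA=0x2214948 (r,kernel):
  L0 @0x2C[17] → 0x31007  P=1,RW=1,US=1,PS=0
  L1 @0x31[20] → 0x35007  P=1,RW=1,US=1,PS=0
  ⇒ phys 0x35948  [2 reads]
#2 VA=0x281983E (r,kernel):
  L0 @0x2C[20] → 0x38007  P=1,RW=1,US=1,PS=0
  L1 @0x38[25] → 0x39007  P=1,RW=1,US=1,PS=0
  ⇒ phys 0x3983E  [2 reads]
#3 VA=0x3C12DFD (r,kernel):
  L0 @0x2C[30] → 0x3B007  P=1,RW=1,US=1,PS=0
  L1 @0x3B[18] → 0x3F007  P=1,RW=1,US=1,PS=0
  ⇒ phys 0x3FDFD  [2 reads]

Access #1 fault: NONE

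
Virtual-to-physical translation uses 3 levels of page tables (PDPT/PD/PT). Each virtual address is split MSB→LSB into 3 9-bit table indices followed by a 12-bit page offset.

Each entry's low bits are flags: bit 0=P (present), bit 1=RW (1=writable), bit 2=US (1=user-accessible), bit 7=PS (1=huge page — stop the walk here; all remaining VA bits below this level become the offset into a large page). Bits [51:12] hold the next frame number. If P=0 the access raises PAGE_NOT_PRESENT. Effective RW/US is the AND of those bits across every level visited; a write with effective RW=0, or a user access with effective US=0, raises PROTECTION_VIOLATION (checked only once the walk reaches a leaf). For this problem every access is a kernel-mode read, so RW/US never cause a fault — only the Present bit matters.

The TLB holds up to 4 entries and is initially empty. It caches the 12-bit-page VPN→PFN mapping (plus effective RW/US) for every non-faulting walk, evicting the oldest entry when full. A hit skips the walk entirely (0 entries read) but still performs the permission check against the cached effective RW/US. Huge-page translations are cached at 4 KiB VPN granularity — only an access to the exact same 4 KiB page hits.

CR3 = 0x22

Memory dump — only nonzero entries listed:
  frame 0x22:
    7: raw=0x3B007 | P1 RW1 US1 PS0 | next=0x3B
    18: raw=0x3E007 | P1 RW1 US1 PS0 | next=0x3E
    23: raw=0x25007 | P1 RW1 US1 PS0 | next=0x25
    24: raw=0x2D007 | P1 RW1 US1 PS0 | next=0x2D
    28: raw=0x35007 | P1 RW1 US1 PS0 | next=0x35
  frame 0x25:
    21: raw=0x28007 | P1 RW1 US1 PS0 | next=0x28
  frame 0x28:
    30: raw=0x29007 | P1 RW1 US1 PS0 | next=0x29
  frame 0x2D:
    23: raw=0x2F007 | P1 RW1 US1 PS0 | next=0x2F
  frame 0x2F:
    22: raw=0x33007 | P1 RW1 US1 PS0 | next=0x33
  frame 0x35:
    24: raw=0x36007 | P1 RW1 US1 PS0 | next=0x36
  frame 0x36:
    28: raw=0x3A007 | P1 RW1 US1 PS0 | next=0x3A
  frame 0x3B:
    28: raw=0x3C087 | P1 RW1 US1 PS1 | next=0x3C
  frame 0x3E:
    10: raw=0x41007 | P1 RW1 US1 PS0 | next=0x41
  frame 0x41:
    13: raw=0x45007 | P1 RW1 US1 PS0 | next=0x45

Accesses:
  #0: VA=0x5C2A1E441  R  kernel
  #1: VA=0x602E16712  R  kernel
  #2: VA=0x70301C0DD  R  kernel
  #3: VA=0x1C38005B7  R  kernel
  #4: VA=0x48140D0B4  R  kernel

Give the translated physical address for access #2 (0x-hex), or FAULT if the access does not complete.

Trace:
#0 VA=0x5C2A1E441 (r,kernel):
  L0 @0x22[23] → 0x25007  P=1,RW=1,US=1,PS=0
  L1 @0x25[21] → 0x28007  P=1,RW=1,US=1,PS=0
  L2 @0x28[30] → 0x29007  P=1,RW=1,US=1,PS=0
  ⇒ phys 0x29441  [3 reads]
#1 VA=0x602E16712 (r,kernel):
  L0 @0x22[24] → 0x2D007  P=1,RW=1,US=1,PS=0
  L1 @0x2D[23] → 0x2F007  P=1,RW=1,US=1,PS=0
  L2 @0x2F[22] → 0x33007  P=1,RW=1,US=1,PS=0
  ⇒ phys 0x33712  [3 reads]
#2 VA=0x70301C0DD (r,kernel):
  L0 @0x22[28] → 0x35007  P=1,RW=1,US=1,PS=0
  L1 @0x35[24] → 0x36007  P=1,RW=1,US=1,PS=0
  L2 @0x36[28] → 0x3A007  P=1,RW=1,US=1,PS=0
  ⇒ phys 0x3A0DD  [3 reads]
#3 VA=0x1C38005B7 (r,kernel):
  L0 @0x22[7] → 0x3B007  P=1,RW=1,US=1,PS=0
  L1 @0x3B[28] → 0x3C087  P=1,RW=1,US=1,PS=1
  ⇒ phys 0x3C5B7 (huge @L1)  [2 reads]
#4 VA=0x48140D0B4 (r,kernel):
  L0 @0x22[18] → 0x3E007  P=1,RW=1,US=1,PS=0
  L1 @0x3E[10] → 0x41007  P=1,RW=1,US=1,PS=0
  L2 @0x41[13] → 0x45007  P=1,RW=1,US=1,PS=0
  ⇒ phys 0x450B4  [3 reads]

Access #2 PA: 0x3A0DD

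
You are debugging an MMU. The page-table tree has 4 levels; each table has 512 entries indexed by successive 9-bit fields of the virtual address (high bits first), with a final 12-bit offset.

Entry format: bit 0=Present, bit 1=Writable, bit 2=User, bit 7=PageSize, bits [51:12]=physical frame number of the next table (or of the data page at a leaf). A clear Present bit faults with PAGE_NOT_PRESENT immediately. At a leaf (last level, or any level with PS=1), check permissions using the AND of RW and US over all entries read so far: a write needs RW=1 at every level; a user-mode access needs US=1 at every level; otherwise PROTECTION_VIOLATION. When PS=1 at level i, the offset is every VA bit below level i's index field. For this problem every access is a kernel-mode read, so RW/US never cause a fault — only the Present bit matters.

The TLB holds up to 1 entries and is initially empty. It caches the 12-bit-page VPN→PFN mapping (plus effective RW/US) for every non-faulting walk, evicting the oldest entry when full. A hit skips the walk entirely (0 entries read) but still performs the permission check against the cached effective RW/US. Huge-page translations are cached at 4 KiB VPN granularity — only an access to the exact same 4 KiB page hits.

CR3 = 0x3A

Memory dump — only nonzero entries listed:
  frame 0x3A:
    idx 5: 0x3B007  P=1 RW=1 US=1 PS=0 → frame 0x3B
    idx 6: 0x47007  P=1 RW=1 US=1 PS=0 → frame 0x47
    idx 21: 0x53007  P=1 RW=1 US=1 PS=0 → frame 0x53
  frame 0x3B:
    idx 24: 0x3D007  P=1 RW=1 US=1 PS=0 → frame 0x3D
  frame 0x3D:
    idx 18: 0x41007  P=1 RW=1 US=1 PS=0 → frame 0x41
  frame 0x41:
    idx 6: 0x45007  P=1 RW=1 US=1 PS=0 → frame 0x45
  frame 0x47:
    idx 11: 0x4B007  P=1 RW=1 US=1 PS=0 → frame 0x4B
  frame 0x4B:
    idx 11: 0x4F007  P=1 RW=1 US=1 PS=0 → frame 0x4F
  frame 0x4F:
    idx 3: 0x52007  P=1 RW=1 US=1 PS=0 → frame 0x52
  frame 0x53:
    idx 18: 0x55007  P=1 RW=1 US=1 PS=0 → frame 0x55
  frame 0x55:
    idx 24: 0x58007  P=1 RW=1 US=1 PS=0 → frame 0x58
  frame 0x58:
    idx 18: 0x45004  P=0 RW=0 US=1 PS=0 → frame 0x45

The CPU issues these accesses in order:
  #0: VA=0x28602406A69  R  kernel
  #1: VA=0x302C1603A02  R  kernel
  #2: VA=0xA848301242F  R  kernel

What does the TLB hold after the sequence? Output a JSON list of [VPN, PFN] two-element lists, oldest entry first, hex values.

Walk each access:
#0 VA=0x28602406A69 (r,kernel):
  lvl0: tbl 0x3A, slot 5 ⇒ 0x3B007 (P1/RW1/US1/PS0)
  lvl1: tbl 0x3B, slot 24 ⇒ 0x3D007 (P1/RW1/US1/PS0)
  lvl2: tbl 0x3D, slot 18 ⇒ 0x41007 (P1/RW1/US1/PS0)
  lvl3: tbl 0x41, slot 6 ⇒ 0x45007 (P1/RW1/US1/PS0)
  ✓ 0x45A69  — 4 lookups
#1 VA=0x302C1603A02 (r,kernel):
  lvl0: tbl 0x3A, slot 6 ⇒ 0x47007 (P1/RW1/US1/PS0)
  lvl1: tbl 0x47, slot 11 ⇒ 0x4B007 (P1/RW1/US1/PS0)
  lvl2: tbl 0x4B, slot 11 ⇒ 0x4F007 (P1/RW1/US1/PS0)
  lvl3: tbl 0x4F, slot 3 ⇒ 0x52007 (P1/RW1/US1/PS0)
  ✓ 0x52A02  — 4 lookups
#2 VA=0xA848301242F (r,kernel):
  lvl0: tbl 0x3A, slot 21 ⇒ 0x53007 (P1/RW1/US1/PS0)
  lvl1: tbl 0x53, slot 18 ⇒ 0x55007 (P1/RW1/US1/PS0)
  lvl2: tbl 0x55, slot 24 ⇒ 0x58007 (P1/RW1/US1/PS0)
  lvl3: tbl 0x58, slot 18 ⇒ 0x45004 (P0/RW0/US1/PS0)
  ✗ PAGE_NOT_PRESENT  [4 reads]

TLB: [["0x302C1603", "0x52"]]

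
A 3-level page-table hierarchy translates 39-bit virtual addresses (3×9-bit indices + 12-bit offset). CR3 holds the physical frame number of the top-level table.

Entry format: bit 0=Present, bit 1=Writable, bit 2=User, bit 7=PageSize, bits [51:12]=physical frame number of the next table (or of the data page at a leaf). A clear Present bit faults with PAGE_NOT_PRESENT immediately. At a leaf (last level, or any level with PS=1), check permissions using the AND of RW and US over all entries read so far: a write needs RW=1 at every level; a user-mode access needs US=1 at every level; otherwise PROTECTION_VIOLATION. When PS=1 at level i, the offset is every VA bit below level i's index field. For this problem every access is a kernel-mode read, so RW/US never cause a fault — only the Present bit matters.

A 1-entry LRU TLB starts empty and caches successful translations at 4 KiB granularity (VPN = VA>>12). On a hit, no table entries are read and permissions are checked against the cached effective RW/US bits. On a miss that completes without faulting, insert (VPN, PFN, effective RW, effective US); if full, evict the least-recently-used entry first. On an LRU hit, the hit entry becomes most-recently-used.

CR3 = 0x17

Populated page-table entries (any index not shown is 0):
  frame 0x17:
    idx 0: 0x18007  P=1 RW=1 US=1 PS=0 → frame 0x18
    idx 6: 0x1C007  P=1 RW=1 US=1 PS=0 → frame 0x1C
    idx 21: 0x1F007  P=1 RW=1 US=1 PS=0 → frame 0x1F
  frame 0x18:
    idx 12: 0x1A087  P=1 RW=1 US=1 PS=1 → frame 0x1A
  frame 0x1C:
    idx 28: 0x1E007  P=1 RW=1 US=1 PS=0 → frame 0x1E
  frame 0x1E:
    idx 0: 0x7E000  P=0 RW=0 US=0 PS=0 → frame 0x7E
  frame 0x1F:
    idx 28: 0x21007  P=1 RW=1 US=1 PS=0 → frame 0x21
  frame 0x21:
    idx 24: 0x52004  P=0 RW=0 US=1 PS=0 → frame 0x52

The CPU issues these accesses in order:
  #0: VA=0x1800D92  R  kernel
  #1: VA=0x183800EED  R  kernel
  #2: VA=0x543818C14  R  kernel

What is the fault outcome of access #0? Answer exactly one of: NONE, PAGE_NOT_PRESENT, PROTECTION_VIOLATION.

Walk each access:
#0 VA=0x1800D92 (r,kernel):
  lvl0: tbl 0x17, slot 0 ⇒ 0x18007 (P1/RW1/US1/PS0)
  lvl1: tbl 0x18, slot 12 ⇒ 0x1A087 (P1/RW1/US1/PS1)
  ⇒ phys 0x1AD92 (huge @L1)  [2 reads]
#1 VA=0x183800EED (r,kernel):
  lvl0: tbl 0x17, slot 6 ⇒ 0x1C007 (P1/RW1/US1/PS0)
  lvl1: tbl 0x1C, slot 28 ⇒ 0x1E007 (P1/RW1/US1/PS0)
  lvl2: tbl 0x1E, slot 0 ⇒ 0x7E000 (P0/RW0/US0/PS0)
  → PAGE_NOT_PRESENT  (3 entries read)
#2 VA=0x543818C14 (r,kernel):
  lvl0: tbl 0x17, slot 21 ⇒ 0x1F007 (P1/RW1/US1/PS0)
  lvl1: tbl 0x1F, slot 28 ⇒ 0x21007 (P1/RW1/US1/PS0)
  lvl2: tbl 0x21, slot 24 ⇒ 0x52004 (P0/RW0/US1/PS0)
  → PAGE_NOT_PRESENT  (3 entries read)

Access #0 fault: NONE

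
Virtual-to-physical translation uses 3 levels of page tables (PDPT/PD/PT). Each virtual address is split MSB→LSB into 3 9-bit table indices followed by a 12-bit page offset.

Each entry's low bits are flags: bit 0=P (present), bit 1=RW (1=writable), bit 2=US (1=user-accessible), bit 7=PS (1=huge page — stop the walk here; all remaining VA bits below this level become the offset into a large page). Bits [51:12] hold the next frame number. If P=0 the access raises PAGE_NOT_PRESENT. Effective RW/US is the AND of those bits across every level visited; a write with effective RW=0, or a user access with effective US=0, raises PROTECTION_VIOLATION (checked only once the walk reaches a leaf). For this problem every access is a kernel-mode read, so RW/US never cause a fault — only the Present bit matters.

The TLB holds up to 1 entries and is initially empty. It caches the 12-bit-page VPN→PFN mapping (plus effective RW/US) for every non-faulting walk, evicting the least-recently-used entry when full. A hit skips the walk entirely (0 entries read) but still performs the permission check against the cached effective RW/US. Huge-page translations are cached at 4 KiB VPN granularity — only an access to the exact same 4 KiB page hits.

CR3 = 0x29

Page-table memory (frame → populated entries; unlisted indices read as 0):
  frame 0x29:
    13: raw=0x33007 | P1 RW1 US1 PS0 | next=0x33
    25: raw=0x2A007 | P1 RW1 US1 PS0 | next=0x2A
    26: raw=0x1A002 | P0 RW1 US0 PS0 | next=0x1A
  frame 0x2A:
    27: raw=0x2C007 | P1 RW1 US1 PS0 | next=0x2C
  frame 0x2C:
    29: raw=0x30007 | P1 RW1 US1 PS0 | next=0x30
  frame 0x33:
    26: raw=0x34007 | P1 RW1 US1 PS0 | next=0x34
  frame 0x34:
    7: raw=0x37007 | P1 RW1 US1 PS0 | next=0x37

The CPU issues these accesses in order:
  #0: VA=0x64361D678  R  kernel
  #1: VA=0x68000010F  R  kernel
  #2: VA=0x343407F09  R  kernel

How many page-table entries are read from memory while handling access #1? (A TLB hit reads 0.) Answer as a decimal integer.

Trace:
#0 VA=0x64361D678 (r,kernel):
  L0 @0x29[25] → 0x2A007  P=1,RW=1,US=1,PS=0
  L1 @0x2A[27] → 0x2C007  P=1,RW=1,US=1,PS=0
  L2 @0x2C[29] → 0x30007  P=1,RW=1,US=1,PS=0
  → PA=0x30678  (3 entries read)
#1 VA=0x68000010F (r,kernel):
  L0 @0x29[26] → 0x1A002  P=0,RW=1,US=0,PS=0
  → PAGE_NOT_PRESENT  (1 entries read)
#2 VA=0x343407F09 (r,kernel):
  L0 @0x29[13] → 0x33007  P=1,RW=1,US=1,PS=0
  L1 @0x33[26] → 0x34007  P=1,RW=1,US=1,PS=0
  L2 @0x34[7] → 0x37007  P=1,RW=1,US=1,PS=0
  → PA=0x37F09  (3 entries read)

Entries read for #1: 1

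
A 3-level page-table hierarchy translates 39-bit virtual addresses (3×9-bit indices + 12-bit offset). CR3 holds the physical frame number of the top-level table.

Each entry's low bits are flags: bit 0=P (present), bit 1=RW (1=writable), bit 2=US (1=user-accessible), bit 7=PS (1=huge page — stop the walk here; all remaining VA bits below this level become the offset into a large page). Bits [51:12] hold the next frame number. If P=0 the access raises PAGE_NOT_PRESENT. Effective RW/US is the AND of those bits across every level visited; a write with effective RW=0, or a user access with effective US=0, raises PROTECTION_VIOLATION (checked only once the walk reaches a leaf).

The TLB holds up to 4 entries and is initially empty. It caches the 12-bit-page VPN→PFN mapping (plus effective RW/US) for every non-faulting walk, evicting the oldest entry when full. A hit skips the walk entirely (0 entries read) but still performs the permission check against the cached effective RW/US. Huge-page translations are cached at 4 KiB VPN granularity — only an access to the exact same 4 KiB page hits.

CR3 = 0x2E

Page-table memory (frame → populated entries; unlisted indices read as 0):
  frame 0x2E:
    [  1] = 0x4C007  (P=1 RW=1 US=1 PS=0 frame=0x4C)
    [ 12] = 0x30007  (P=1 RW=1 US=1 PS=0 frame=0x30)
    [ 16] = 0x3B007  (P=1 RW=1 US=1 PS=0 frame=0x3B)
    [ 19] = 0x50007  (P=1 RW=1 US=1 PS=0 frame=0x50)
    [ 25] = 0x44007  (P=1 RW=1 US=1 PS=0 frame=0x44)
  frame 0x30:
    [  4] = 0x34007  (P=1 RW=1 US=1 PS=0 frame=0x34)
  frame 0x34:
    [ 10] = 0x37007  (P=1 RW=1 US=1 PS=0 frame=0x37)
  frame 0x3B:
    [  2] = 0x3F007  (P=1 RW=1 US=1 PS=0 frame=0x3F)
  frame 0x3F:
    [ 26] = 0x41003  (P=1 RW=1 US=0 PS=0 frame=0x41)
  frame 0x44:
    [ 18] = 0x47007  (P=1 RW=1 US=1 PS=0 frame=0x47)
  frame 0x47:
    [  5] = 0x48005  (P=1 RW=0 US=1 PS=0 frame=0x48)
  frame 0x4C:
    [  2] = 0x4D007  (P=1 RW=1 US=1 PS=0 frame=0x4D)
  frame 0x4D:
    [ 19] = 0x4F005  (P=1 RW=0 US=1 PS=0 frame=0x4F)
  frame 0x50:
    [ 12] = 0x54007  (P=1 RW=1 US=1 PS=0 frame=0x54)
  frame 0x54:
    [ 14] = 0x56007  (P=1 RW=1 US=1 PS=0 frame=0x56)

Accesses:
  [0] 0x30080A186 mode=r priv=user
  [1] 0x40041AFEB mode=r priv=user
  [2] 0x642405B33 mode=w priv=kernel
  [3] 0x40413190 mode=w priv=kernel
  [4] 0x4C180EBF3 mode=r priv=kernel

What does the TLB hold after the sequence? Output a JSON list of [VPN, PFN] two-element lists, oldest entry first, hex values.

Trace:
#0 VA=0x30080A186 (r,user):
  L0: frame=0x2E idx=12 entry=0x30007 [P=1 RW=1 US=1 PS=0]
  L1: frame=0x30 idx=4 entry=0x34007 [P=1 RW=1 US=1 PS=0]
  L2: frame=0x34 idx=10 entry=0x37007 [P=1 RW=1 US=1 PS=0]
  ✓ 0x37186  — 3 lookups
#1 VA=0x40041AFEB (r,user):
  L0: frame=0x2E idx=16 entry=0x3B007 [P=1 RW=1 US=1 PS=0]
  L1: frame=0x3B idx=2 entry=0x3F007 [P=1 RW=1 US=1 PS=0]
  L2: frame=0x3F idx=26 entry=0x41003 [P=1 RW=1 US=0 PS=0]
  → PROTECTION_VIOLATION  (3 entries read)
#2 VA=0x642405B33 (w,kernel):
  L0: frame=0x2E idx=25 entry=0x44007 [P=1 RW=1 US=1 PS=0]
  L1: frame=0x44 idx=18 entry=0x47007 [P=1 RW=1 US=1 PS=0]
  L2: frame=0x47 idx=5 entry=0x48005 [P=1 RW=0 US=1 PS=0]
  → PROTECTION_VIOLATION  (3 entries read)
#3 VA=0x40413190 (w,kernel):
  L0: frame=0x2E idx=1 entry=0x4C007 [P=1 RW=1 US=1 PS=0]
  L1: frame=0x4C idx=2 entry=0x4D007 [P=1 RW=1 US=1 PS=0]
  L2: frame=0x4D idx=19 entry=0x4F005 [P=1 RW=0 US=1 PS=0]
  → PROTECTION_VIOLATION  (3 entries read)
#4 VA=0x4C180EBF3 (r,kernel):
  L0: frame=0x2E idx=19 entry=0x50007 [P=1 RW=1 US=1 PS=0]
  L1: frame=0x50 idx=12 entry=0x54007 [P=1 RW=1 US=1 PS=0]
  L2: frame=0x54 idx=14 entry=0x56007 [P=1 RW=1 US=1 PS=0]
  ✓ 0x56BF3  — 3 lookups

TLB: [["0x30080A", "0x37"], ["0x4C180E", "0x56"]]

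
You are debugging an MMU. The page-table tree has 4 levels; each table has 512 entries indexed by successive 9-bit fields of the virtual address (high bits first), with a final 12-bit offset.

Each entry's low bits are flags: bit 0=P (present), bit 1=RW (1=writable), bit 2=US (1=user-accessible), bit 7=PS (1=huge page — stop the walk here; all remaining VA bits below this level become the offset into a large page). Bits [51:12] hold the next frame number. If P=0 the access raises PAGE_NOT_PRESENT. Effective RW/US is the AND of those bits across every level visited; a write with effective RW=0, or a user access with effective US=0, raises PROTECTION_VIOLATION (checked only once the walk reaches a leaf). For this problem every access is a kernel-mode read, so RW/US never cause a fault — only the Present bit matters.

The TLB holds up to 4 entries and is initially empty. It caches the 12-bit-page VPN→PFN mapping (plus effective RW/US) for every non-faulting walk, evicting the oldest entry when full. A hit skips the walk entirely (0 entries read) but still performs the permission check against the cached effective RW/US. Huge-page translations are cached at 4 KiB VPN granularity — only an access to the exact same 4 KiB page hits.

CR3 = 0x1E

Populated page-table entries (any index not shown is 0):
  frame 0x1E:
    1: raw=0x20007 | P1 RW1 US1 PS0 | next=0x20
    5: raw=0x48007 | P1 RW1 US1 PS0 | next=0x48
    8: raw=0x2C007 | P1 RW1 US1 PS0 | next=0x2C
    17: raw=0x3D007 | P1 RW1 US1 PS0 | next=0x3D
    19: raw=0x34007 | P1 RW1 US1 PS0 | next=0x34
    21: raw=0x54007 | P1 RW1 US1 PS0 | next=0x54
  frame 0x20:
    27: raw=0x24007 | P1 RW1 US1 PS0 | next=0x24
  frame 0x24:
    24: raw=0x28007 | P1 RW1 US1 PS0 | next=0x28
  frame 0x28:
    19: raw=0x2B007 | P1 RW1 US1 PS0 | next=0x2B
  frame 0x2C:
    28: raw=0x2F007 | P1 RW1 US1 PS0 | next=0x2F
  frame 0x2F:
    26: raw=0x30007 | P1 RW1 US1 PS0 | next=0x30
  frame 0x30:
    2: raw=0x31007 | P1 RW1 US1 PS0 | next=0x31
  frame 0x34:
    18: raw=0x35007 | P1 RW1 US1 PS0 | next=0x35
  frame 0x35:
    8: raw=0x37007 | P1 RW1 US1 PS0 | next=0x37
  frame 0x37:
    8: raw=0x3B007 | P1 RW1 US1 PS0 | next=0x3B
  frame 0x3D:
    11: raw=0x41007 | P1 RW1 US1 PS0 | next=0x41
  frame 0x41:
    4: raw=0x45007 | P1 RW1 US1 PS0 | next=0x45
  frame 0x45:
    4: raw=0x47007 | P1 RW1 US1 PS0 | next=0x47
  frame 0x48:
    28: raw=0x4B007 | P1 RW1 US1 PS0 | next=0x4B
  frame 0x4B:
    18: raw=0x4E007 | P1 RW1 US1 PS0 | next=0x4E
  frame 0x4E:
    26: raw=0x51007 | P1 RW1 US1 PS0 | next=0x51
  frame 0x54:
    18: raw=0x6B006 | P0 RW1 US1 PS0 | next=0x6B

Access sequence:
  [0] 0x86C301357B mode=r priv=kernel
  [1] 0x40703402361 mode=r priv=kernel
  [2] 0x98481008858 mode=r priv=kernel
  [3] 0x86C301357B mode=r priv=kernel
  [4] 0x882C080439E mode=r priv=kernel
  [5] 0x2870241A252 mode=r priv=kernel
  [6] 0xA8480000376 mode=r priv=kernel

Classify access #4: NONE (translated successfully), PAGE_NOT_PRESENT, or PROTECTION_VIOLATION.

Per-access translation:
#0 VA=0x86C301357B (r,kernel):
  [0] read 0x1E idx=1: raw=0x20007 flags P=1 W=1 U=1 S=0
  [1] read 0x20 idx=27: raw=0x24007 flags P=1 W=1 U=1 S=0
  [2] read 0x24 idx=24: raw=0x28007 flags P=1 W=1 U=1 S=0
  [3] read 0x28 idx=19: raw=0x2B007 flags P=1 W=1 U=1 S=0
  → PA=0x2B57B  (4 entries read)
#1 VA=0x40703402361 (r,kernel):
  [0] read 0x1E idx=8: raw=0x2C007 flags P=1 W=1 U=1 S=0
  [1] read 0x2C idx=28: raw=0x2F007 flags P=1 W=1 U=1 S=0
  [2] read 0x2F idx=26: raw=0x30007 flags P=1 W=1 U=1 S=0
  [3] read 0x30 idx=2: raw=0x31007 flags P=1 W=1 U=1 S=0
  → PA=0x31361  (4 entries read)
#2 VA=0x98481008858 (r,kernel):
  [0] read 0x1E idx=19: raw=0x34007 flags P=1 W=1 U=1 S=0
  [1] read 0x34 idx=18: raw=0x35007 flags P=1 W=1 U=1 S=0
  [2] read 0x35 idx=8: raw=0x37007 flags P=1 W=1 U=1 S=0
  [3] read 0x37 idx=8: raw=0x3B007 flags P=1 W=1 U=1 S=0
  → PA=0x3B858  (4 entries read)
#3 VA=0x86C301357B (r,kernel):
  TLB hit vpn=0x86C3013 → PA=0x2B57B
#4 VA=0x882C080439E (r,kernel):
  [0] read 0x1E idx=17: raw=0x3D007 flags P=1 W=1 U=1 S=0
  [1] read 0x3D idx=11: raw=0x41007 flags P=1 W=1 U=1 S=0
  [2] read 0x41 idx=4: raw=0x45007 flags P=1 W=1 U=1 S=0
  [3] read 0x45 idx=4: raw=0x47007 flags P=1 W=1 U=1 S=0
  → PA=0x4739E  (4 entries read)
#5 VA=0x2870241A252 (r,kernel):
  [0] read 0x1E idx=5: raw=0x48007 flags P=1 W=1 U=1 S=0
  [1] read 0x48 idx=28: raw=0x4B007 flags P=1 W=1 U=1 S=0
  [2] read 0x4B idx=18: raw=0x4E007 flags P=1 W=1 U=1 S=0
  [3] read 0x4E idx=26: raw=0x51007 flags P=1 W=1 U=1 S=0
  → PA=0x51252  (4 entries read)
#6 VA=0xA8480000376 (r,kernel):
  [0] read 0x1E idx=21: raw=0x54007 flags P=1 W=1 U=1 S=0
  [1] read 0x54 idx=18: raw=0x6B006 flags P=0 W=1 U=1 S=0
  ✗ PAGE_NOT_PRESENT  [2 reads]

Access #4 fault: NONE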